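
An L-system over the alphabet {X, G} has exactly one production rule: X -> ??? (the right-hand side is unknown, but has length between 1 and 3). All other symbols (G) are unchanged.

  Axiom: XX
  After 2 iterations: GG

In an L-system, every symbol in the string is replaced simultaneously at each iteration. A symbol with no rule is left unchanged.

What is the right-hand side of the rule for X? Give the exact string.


Trying X -> G:
  Step 0: XX
  Step 1: GG
  Step 2: GG
Matches the given result.

Answer: G


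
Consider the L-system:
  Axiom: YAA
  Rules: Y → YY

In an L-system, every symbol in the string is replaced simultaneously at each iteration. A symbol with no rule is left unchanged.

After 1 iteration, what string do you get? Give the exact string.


Step 0: YAA
Step 1: YYAA

Answer: YYAA


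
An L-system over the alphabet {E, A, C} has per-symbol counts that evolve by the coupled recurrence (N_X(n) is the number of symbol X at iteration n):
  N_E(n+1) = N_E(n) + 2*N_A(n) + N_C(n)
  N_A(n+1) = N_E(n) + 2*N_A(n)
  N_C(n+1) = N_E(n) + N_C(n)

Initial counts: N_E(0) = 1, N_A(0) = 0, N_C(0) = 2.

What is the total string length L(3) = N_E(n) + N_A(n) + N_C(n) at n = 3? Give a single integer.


Answer: 56

Derivation:
Step 0: N_E=1, N_A=0, N_C=2, L=3
Step 1: N_E=3, N_A=1, N_C=3, L=7
Step 2: N_E=8, N_A=5, N_C=6, L=19
Step 3: N_E=24, N_A=18, N_C=14, L=56


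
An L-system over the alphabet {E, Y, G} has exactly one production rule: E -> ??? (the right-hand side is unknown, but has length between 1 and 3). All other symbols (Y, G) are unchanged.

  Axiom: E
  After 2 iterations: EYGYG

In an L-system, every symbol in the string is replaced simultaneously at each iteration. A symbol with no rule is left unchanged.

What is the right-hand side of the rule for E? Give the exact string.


Trying E -> EYG:
  Step 0: E
  Step 1: EYG
  Step 2: EYGYG
Matches the given result.

Answer: EYG


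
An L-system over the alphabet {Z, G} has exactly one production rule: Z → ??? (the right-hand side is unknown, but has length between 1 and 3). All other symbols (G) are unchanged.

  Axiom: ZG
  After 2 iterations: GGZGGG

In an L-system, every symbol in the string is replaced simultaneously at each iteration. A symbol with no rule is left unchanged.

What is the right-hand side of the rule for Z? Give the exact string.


Trying Z → GZG:
  Step 0: ZG
  Step 1: GZGG
  Step 2: GGZGGG
Matches the given result.

Answer: GZG


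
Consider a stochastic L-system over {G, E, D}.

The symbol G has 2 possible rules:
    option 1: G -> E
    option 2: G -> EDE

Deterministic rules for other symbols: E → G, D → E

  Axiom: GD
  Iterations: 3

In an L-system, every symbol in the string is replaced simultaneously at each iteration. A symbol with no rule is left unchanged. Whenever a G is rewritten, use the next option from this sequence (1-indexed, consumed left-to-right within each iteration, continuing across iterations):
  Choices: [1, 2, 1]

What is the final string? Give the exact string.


Step 0: GD
Step 1: EE  (used choices [1])
Step 2: GG  (used choices [])
Step 3: EDEE  (used choices [2, 1])

Answer: EDEE


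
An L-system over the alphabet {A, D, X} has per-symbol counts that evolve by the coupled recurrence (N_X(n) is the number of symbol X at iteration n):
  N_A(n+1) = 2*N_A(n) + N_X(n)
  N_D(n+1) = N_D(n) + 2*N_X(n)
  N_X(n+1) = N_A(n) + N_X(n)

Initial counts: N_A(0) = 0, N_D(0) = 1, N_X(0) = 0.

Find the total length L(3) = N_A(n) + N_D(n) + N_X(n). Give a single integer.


Step 0: N_A=0, N_D=1, N_X=0, L=1
Step 1: N_A=0, N_D=1, N_X=0, L=1
Step 2: N_A=0, N_D=1, N_X=0, L=1
Step 3: N_A=0, N_D=1, N_X=0, L=1

Answer: 1


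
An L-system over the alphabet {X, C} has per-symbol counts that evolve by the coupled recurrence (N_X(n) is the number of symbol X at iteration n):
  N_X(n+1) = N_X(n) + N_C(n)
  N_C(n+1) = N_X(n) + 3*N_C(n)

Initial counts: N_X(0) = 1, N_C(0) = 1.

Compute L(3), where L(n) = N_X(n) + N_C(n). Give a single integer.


Step 0: N_X=1, N_C=1, L=2
Step 1: N_X=2, N_C=4, L=6
Step 2: N_X=6, N_C=14, L=20
Step 3: N_X=20, N_C=48, L=68

Answer: 68


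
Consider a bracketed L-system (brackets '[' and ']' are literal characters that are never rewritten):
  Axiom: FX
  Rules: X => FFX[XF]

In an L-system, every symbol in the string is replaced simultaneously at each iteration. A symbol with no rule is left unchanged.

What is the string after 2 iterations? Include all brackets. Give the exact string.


Answer: FFFFFX[XF][FFX[XF]F]

Derivation:
Step 0: FX
Step 1: FFFX[XF]
Step 2: FFFFFX[XF][FFX[XF]F]


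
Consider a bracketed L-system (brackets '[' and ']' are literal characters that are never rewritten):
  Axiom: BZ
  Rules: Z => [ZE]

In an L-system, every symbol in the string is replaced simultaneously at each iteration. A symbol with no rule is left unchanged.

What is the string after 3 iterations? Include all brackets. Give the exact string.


Answer: B[[[ZE]E]E]

Derivation:
Step 0: BZ
Step 1: B[ZE]
Step 2: B[[ZE]E]
Step 3: B[[[ZE]E]E]


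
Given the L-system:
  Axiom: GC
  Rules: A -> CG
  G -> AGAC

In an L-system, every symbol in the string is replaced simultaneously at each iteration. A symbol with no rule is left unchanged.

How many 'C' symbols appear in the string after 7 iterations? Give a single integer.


Step 0: GC  (1 'C')
Step 1: AGACC  (2 'C')
Step 2: CGAGACCGCC  (5 'C')
Step 3: CAGACCGAGACCGCCAGACCC  (10 'C')
Step 4: CCGAGACCGCCAGACCGAGACCGCCAGACCCCGAGACCGCCC  (21 'C')
Step 5: CCAGACCGAGACCGCCAGACCCCGAGACCGCCAGACCGAGACCGCCAGACCCCGAGACCGCCCCAGACCGAGACCGCCAGACCCC  (42 'C')
Step 6: CCCGAGACCGCCAGACCGAGACCGCCAGACCCCGAGACCGCCCCAGACCGAGACCGCCAGACCCCGAGACCGCCAGACCGAGACCGCCAGACCCCGAGACCGCCCCAGACCGAGACCGCCAGACCCCCCGAGACCGCCAGACCGAGACCGCCAGACCCCGAGACCGCCCC  (85 'C')
Step 7: CCCAGACCGAGACCGCCAGACCCCGAGACCGCCAGACCGAGACCGCCAGACCCCGAGACCGCCCCAGACCGAGACCGCCAGACCCCCCGAGACCGCCAGACCGAGACCGCCAGACCCCGAGACCGCCCCAGACCGAGACCGCCAGACCCCGAGACCGCCAGACCGAGACCGCCAGACCCCGAGACCGCCCCAGACCGAGACCGCCAGACCCCCCGAGACCGCCAGACCGAGACCGCCAGACCCCGAGACCGCCCCCCAGACCGAGACCGCCAGACCCCGAGACCGCCAGACCGAGACCGCCAGACCCCGAGACCGCCCCAGACCGAGACCGCCAGACCCCC  (170 'C')

Answer: 170


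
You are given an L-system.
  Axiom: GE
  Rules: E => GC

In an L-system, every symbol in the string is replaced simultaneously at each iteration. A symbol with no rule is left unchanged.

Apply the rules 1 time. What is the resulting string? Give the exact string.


Answer: GGC

Derivation:
Step 0: GE
Step 1: GGC


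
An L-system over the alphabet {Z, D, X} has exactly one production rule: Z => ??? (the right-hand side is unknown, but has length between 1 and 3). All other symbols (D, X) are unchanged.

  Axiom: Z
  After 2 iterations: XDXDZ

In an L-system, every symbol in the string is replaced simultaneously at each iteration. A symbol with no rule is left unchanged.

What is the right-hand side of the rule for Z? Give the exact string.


Trying Z => XDZ:
  Step 0: Z
  Step 1: XDZ
  Step 2: XDXDZ
Matches the given result.

Answer: XDZ


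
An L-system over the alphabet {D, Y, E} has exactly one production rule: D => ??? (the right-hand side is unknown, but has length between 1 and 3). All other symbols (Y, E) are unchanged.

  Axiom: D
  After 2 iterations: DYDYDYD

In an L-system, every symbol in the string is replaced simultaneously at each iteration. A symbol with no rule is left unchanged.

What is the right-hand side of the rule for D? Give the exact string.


Answer: DYD

Derivation:
Trying D => DYD:
  Step 0: D
  Step 1: DYD
  Step 2: DYDYDYD
Matches the given result.


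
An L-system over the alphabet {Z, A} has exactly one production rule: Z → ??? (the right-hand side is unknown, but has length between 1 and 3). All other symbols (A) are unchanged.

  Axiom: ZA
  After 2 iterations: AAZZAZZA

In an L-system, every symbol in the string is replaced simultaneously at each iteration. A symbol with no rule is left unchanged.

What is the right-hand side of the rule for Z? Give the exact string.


Trying Z → AZZ:
  Step 0: ZA
  Step 1: AZZA
  Step 2: AAZZAZZA
Matches the given result.

Answer: AZZ


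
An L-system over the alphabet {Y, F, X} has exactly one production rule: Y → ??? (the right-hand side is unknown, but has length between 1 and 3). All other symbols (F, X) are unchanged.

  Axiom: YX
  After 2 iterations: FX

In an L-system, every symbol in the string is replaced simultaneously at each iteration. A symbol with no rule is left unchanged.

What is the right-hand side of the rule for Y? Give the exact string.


Answer: F

Derivation:
Trying Y → F:
  Step 0: YX
  Step 1: FX
  Step 2: FX
Matches the given result.


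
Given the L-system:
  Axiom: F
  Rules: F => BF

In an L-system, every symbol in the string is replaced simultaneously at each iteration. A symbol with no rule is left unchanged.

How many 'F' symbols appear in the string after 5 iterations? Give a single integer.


Answer: 1

Derivation:
Step 0: F  (1 'F')
Step 1: BF  (1 'F')
Step 2: BBF  (1 'F')
Step 3: BBBF  (1 'F')
Step 4: BBBBF  (1 'F')
Step 5: BBBBBF  (1 'F')


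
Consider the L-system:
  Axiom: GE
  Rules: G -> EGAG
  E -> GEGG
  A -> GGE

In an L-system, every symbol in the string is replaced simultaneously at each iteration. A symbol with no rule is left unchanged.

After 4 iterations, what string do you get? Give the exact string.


Answer: GEGGEGAGGGEEGAGEGAGGEGGEGAGEGAGGEGGEGAGGGEEGAGGEGGEGAGGGEEGAGEGAGGEGGEGAGEGAGGEGGEGAGGGEEGAGEGAGEGAGGEGGGEGGEGAGGGEEGAGGEGGEGAGGGEEGAGGEGGEGAGGGEEGAGEGAGGEGGEGAGEGAGEGAGGEGGEGAGEGAGGEGGEGAGGGEEGAGEGAGEGAGGEGGGEGGEGAGGGEEGAGEGAGGEGGEGAGEGAGGEGGEGAGGGEEGAGEGAGEGAGGEGGGEGGEGAGGGEEGAGGEGGEGAGGGEEGAGEGAGGEGGEGAGEGAGGEGGEGAGGGEEGAGGEGGEGAGGGEEGAGEGAGGEGGEGAGEGAGGEGGEGAGGGEEGAGEGAGEGAGGEGGGEGGEGAGGGEEGAGEGAGGEGGEGAGEGAGGEGGEGAGGGEEGAGEGAGEGAGGEGGGEGGEGAGGGEEGAG

Derivation:
Step 0: GE
Step 1: EGAGGEGG
Step 2: GEGGEGAGGGEEGAGEGAGGEGGEGAGEGAG
Step 3: EGAGGEGGEGAGEGAGGEGGEGAGGGEEGAGEGAGEGAGGEGGGEGGEGAGGGEEGAGGEGGEGAGGGEEGAGEGAGGEGGEGAGEGAGGEGGEGAGGGEEGAGGEGGEGAGGGEEGAG
Step 4: GEGGEGAGGGEEGAGEGAGGEGGEGAGEGAGGEGGEGAGGGEEGAGGEGGEGAGGGEEGAGEGAGGEGGEGAGEGAGGEGGEGAGGGEEGAGEGAGEGAGGEGGGEGGEGAGGGEEGAGGEGGEGAGGGEEGAGGEGGEGAGGGEEGAGEGAGGEGGEGAGEGAGEGAGGEGGEGAGEGAGGEGGEGAGGGEEGAGEGAGEGAGGEGGGEGGEGAGGGEEGAGEGAGGEGGEGAGEGAGGEGGEGAGGGEEGAGEGAGEGAGGEGGGEGGEGAGGGEEGAGGEGGEGAGGGEEGAGEGAGGEGGEGAGEGAGGEGGEGAGGGEEGAGGEGGEGAGGGEEGAGEGAGGEGGEGAGEGAGGEGGEGAGGGEEGAGEGAGEGAGGEGGGEGGEGAGGGEEGAGEGAGGEGGEGAGEGAGGEGGEGAGGGEEGAGEGAGEGAGGEGGGEGGEGAGGGEEGAG


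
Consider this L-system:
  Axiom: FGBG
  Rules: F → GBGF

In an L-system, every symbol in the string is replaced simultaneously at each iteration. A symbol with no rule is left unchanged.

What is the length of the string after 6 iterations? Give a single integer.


Answer: 22

Derivation:
Step 0: length = 4
Step 1: length = 7
Step 2: length = 10
Step 3: length = 13
Step 4: length = 16
Step 5: length = 19
Step 6: length = 22


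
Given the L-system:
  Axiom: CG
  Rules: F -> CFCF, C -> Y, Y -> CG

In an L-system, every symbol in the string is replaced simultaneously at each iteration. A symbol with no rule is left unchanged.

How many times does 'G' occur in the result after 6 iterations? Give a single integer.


Answer: 4

Derivation:
Step 0: CG  (1 'G')
Step 1: YG  (1 'G')
Step 2: CGG  (2 'G')
Step 3: YGG  (2 'G')
Step 4: CGGG  (3 'G')
Step 5: YGGG  (3 'G')
Step 6: CGGGG  (4 'G')


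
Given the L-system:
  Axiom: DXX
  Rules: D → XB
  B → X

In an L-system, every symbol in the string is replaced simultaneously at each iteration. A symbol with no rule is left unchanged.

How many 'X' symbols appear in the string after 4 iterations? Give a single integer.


Step 0: DXX  (2 'X')
Step 1: XBXX  (3 'X')
Step 2: XXXX  (4 'X')
Step 3: XXXX  (4 'X')
Step 4: XXXX  (4 'X')

Answer: 4


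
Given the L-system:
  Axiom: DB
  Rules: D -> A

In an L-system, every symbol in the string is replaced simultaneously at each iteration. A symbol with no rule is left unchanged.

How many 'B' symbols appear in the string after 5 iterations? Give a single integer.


Answer: 1

Derivation:
Step 0: DB  (1 'B')
Step 1: AB  (1 'B')
Step 2: AB  (1 'B')
Step 3: AB  (1 'B')
Step 4: AB  (1 'B')
Step 5: AB  (1 'B')


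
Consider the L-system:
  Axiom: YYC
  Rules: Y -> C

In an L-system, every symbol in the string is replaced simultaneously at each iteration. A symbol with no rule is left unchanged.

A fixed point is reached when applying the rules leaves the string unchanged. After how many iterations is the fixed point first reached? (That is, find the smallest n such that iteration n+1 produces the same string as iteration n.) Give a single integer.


Answer: 1

Derivation:
Step 0: YYC
Step 1: CCC
Step 2: CCC  (unchanged — fixed point at step 1)


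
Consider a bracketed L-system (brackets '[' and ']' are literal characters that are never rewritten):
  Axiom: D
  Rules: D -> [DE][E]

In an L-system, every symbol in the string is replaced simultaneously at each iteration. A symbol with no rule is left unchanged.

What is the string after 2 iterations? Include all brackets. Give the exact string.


Answer: [[DE][E]E][E]

Derivation:
Step 0: D
Step 1: [DE][E]
Step 2: [[DE][E]E][E]


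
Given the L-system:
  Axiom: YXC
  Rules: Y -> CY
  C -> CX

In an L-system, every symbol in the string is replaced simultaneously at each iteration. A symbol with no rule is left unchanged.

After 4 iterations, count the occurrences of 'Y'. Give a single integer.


Step 0: YXC  (1 'Y')
Step 1: CYXCX  (1 'Y')
Step 2: CXCYXCXX  (1 'Y')
Step 3: CXXCXCYXCXXX  (1 'Y')
Step 4: CXXXCXXCXCYXCXXXX  (1 'Y')

Answer: 1


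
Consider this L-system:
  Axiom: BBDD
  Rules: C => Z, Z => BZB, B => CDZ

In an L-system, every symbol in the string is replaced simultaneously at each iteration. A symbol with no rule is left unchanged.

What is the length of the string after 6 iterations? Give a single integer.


Answer: 300

Derivation:
Step 0: length = 4
Step 1: length = 8
Step 2: length = 12
Step 3: length = 28
Step 4: length = 60
Step 5: length = 132
Step 6: length = 300


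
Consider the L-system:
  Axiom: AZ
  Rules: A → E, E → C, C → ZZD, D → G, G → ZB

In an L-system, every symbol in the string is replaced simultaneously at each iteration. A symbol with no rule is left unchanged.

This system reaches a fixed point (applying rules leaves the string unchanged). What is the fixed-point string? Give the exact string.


Answer: ZZZBZ

Derivation:
Step 0: AZ
Step 1: EZ
Step 2: CZ
Step 3: ZZDZ
Step 4: ZZGZ
Step 5: ZZZBZ
Step 6: ZZZBZ  (unchanged — fixed point at step 5)


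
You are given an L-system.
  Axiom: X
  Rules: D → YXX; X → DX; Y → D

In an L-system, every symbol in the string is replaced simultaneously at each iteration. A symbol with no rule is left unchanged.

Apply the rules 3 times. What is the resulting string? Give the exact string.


Step 0: X
Step 1: DX
Step 2: YXXDX
Step 3: DDXDXYXXDX

Answer: DDXDXYXXDX


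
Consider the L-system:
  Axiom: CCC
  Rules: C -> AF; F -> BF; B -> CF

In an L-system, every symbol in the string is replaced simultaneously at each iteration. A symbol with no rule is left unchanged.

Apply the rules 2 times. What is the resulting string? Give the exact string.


Answer: ABFABFABF

Derivation:
Step 0: CCC
Step 1: AFAFAF
Step 2: ABFABFABF


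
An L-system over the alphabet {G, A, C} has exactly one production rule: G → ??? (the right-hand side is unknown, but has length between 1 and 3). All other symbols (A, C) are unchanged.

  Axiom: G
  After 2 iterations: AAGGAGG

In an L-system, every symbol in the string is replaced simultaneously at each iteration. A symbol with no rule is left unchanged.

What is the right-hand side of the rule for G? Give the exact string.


Trying G → AGG:
  Step 0: G
  Step 1: AGG
  Step 2: AAGGAGG
Matches the given result.

Answer: AGG


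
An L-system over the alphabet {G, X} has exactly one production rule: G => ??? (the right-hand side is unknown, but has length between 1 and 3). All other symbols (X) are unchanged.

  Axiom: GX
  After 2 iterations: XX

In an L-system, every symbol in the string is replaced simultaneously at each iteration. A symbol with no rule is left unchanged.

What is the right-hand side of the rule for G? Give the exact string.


Trying G => X:
  Step 0: GX
  Step 1: XX
  Step 2: XX
Matches the given result.

Answer: X


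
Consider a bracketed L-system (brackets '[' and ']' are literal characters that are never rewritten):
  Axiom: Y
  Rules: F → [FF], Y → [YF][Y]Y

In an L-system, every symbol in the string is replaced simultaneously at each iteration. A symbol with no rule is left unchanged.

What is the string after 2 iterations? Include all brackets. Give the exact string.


Step 0: Y
Step 1: [YF][Y]Y
Step 2: [[YF][Y]Y[FF]][[YF][Y]Y][YF][Y]Y

Answer: [[YF][Y]Y[FF]][[YF][Y]Y][YF][Y]Y


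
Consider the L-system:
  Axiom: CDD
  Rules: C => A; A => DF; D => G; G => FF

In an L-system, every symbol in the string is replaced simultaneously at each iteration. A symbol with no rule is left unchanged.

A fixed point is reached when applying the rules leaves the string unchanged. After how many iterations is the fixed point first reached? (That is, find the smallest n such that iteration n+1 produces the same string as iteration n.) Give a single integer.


Step 0: CDD
Step 1: AGG
Step 2: DFFFFF
Step 3: GFFFFF
Step 4: FFFFFFF
Step 5: FFFFFFF  (unchanged — fixed point at step 4)

Answer: 4


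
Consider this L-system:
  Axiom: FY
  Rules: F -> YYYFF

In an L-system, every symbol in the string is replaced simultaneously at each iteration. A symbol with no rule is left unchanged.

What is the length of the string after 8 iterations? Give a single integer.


Answer: 1022

Derivation:
Step 0: length = 2
Step 1: length = 6
Step 2: length = 14
Step 3: length = 30
Step 4: length = 62
Step 5: length = 126
Step 6: length = 254
Step 7: length = 510
Step 8: length = 1022


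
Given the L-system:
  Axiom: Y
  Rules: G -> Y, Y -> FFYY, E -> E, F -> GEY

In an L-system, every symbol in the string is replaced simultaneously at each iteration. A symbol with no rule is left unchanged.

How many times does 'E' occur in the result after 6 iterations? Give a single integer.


Answer: 158

Derivation:
Step 0: length=1, 'E' count=0
Step 1: length=4, 'E' count=0
Step 2: length=14, 'E' count=2
Step 3: length=40, 'E' count=6
Step 4: length=118, 'E' count=18
Step 5: length=346, 'E' count=54
Step 6: length=1010, 'E' count=158
Final string: YEFFYYYEFFYYGEYGEYFFYYFFYYGEYGEYFFYYFFYYEFFYYEGEYGEYFFYYFFYYFFYYEGEYGEYFFYYFFYYYEFFYYYEFFYYGEYGEYFFYYFFYYGEYGEYFFYYFFYYYEFFYYYEFFYYGEYGEYFFYYFFYYGEYGEYFFYYFFYYYEFFYYYEFFYYGEYGEYFFYYFFYYGEYGEYFFYYFFYYEFFYYEGEYGEYFFYYFFYYFFYYEGEYGEYFFYYFFYYYEFFYYYEFFYYGEYGEYFFYYFFYYGEYGEYFFYYFFYYYEFFYYYEFFYYGEYGEYFFYYFFYYGEYGEYFFYYFFYYGEYGEYFFYYFFYYEYEFFYYYEFFYYGEYGEYFFYYFFYYGEYGEYFFYYFFYYGEYGEYFFYYFFYYEYEFFYYYEFFYYGEYGEYFFYYFFYYGEYGEYFFYYFFYYFFYYEGEYGEYFFYYFFYYFFYYEGEYGEYFFYYFFYYYEFFYYYEFFYYGEYGEYFFYYFFYYGEYGEYFFYYFFYYYEFFYYYEFFYYGEYGEYFFYYFFYYGEYGEYFFYYFFYYFFYYEGEYGEYFFYYFFYYFFYYEGEYGEYFFYYFFYYYEFFYYYEFFYYGEYGEYFFYYFFYYGEYGEYFFYYFFYYYEFFYYYEFFYYGEYGEYFFYYFFYYGEYGEYFFYYFFYYGEYGEYFFYYFFYYEYEFFYYYEFFYYGEYGEYFFYYFFYYGEYGEYFFYYFFYYGEYGEYFFYYFFYYEYEFFYYYEFFYYGEYGEYFFYYFFYYGEYGEYFFYYFFYYFFYYEGEYGEYFFYYFFYYFFYYEGEYGEYFFYYFFYYYEFFYYYEFFYYGEYGEYFFYYFFYYGEYGEYFFYYFFYYYEFFYYYEFFYYGEYGEYFFYYFFYYGEYGEYFFYYFFYYFFYYEGEYGEYFFYYFFYYFFYYEGEYGEYFFYYFFYYYEFFYYYEFFYYGEYGEYFFYYFFYYGEYGEYFFYYFFYYYEFFYYYEFFYYGEYGEYFFYYFFYYGEYGEYFFYYFFYY


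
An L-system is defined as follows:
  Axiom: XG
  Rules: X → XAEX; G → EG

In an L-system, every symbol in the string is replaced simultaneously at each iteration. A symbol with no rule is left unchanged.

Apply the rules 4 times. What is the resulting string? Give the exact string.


Step 0: XG
Step 1: XAEXEG
Step 2: XAEXAEXAEXEEG
Step 3: XAEXAEXAEXAEXAEXAEXAEXEEEG
Step 4: XAEXAEXAEXAEXAEXAEXAEXAEXAEXAEXAEXAEXAEXAEXAEXEEEEG

Answer: XAEXAEXAEXAEXAEXAEXAEXAEXAEXAEXAEXAEXAEXAEXAEXEEEEG


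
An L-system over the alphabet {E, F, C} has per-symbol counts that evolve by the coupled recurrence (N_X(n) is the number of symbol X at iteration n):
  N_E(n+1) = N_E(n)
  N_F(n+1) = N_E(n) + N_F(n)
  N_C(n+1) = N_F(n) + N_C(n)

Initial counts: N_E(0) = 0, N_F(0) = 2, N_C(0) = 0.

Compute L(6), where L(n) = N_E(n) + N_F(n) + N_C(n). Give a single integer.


Step 0: N_E=0, N_F=2, N_C=0, L=2
Step 1: N_E=0, N_F=2, N_C=2, L=4
Step 2: N_E=0, N_F=2, N_C=4, L=6
Step 3: N_E=0, N_F=2, N_C=6, L=8
Step 4: N_E=0, N_F=2, N_C=8, L=10
Step 5: N_E=0, N_F=2, N_C=10, L=12
Step 6: N_E=0, N_F=2, N_C=12, L=14

Answer: 14


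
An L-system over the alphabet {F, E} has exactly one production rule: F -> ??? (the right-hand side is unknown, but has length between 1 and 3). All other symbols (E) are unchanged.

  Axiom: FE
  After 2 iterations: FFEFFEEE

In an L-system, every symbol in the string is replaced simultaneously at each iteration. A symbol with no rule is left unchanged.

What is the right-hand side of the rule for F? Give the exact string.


Answer: FFE

Derivation:
Trying F -> FFE:
  Step 0: FE
  Step 1: FFEE
  Step 2: FFEFFEEE
Matches the given result.


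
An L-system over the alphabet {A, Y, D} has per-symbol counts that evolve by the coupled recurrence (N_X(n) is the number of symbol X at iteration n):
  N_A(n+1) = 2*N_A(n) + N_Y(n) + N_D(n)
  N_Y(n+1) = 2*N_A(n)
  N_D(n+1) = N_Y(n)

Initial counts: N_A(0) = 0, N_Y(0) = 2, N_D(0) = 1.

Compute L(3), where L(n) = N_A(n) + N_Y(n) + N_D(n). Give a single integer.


Answer: 44

Derivation:
Step 0: N_A=0, N_Y=2, N_D=1, L=3
Step 1: N_A=3, N_Y=0, N_D=2, L=5
Step 2: N_A=8, N_Y=6, N_D=0, L=14
Step 3: N_A=22, N_Y=16, N_D=6, L=44


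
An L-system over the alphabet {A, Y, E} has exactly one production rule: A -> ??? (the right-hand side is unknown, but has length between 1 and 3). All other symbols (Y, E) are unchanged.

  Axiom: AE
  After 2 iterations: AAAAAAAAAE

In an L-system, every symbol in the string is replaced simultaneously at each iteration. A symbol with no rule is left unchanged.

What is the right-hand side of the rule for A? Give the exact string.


Trying A -> AAA:
  Step 0: AE
  Step 1: AAAE
  Step 2: AAAAAAAAAE
Matches the given result.

Answer: AAA


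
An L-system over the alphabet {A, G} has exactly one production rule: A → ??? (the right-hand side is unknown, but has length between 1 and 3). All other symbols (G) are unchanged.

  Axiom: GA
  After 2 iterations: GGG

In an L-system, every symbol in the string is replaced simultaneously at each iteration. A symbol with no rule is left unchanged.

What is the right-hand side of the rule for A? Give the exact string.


Answer: GG

Derivation:
Trying A → GG:
  Step 0: GA
  Step 1: GGG
  Step 2: GGG
Matches the given result.


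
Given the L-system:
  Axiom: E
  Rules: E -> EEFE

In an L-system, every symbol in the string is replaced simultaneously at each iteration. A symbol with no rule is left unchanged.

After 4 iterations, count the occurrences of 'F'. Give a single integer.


Answer: 40

Derivation:
Step 0: E  (0 'F')
Step 1: EEFE  (1 'F')
Step 2: EEFEEEFEFEEFE  (4 'F')
Step 3: EEFEEEFEFEEFEEEFEEEFEFEEFEFEEFEEEFEFEEFE  (13 'F')
Step 4: EEFEEEFEFEEFEEEFEEEFEFEEFEFEEFEEEFEFEEFEEEFEEEFEFEEFEEEFEEEFEFEEFEFEEFEEEFEFEEFEFEEFEEEFEFEEFEEEFEEEFEFEEFEFEEFEEEFEFEEFE  (40 'F')


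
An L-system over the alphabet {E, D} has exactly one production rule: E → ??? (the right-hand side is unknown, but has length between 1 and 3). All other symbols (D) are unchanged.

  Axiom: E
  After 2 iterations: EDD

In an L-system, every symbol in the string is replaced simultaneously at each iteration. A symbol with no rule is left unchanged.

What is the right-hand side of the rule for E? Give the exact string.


Answer: ED

Derivation:
Trying E → ED:
  Step 0: E
  Step 1: ED
  Step 2: EDD
Matches the given result.


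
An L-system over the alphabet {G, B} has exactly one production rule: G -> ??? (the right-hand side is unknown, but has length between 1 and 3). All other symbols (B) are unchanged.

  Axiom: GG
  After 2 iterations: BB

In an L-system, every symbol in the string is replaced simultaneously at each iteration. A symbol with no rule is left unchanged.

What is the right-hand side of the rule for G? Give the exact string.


Answer: B

Derivation:
Trying G -> B:
  Step 0: GG
  Step 1: BB
  Step 2: BB
Matches the given result.


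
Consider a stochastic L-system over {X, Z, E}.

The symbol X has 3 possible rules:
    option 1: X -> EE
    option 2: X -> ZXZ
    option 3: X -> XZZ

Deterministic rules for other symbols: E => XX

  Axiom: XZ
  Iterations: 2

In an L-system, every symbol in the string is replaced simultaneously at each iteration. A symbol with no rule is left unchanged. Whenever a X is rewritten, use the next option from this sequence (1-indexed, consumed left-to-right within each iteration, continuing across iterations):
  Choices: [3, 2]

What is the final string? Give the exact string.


Step 0: XZ
Step 1: XZZZ  (used choices [3])
Step 2: ZXZZZZ  (used choices [2])

Answer: ZXZZZZ


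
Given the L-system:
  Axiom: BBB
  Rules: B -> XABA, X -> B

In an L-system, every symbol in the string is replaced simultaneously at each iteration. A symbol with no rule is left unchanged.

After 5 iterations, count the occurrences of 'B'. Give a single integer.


Step 0: BBB  (3 'B')
Step 1: XABAXABAXABA  (3 'B')
Step 2: BAXABAABAXABAABAXABAA  (6 'B')
Step 3: XABAABAXABAAAXABAABAXABAAAXABAABAXABAAA  (9 'B')
Step 4: BAXABAAAXABAABAXABAAAABAXABAAAXABAABAXABAAAABAXABAAAXABAABAXABAAAA  (15 'B')
Step 5: XABAABAXABAAAABAXABAAAXABAABAXABAAAAAXABAABAXABAAAABAXABAAAXABAABAXABAAAAAXABAABAXABAAAABAXABAAAXABAABAXABAAAAA  (24 'B')

Answer: 24


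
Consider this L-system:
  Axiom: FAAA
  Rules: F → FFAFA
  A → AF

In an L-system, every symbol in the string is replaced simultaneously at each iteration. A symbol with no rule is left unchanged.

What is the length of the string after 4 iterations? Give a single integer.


Answer: 556

Derivation:
Step 0: length = 4
Step 1: length = 11
Step 2: length = 40
Step 3: length = 149
Step 4: length = 556


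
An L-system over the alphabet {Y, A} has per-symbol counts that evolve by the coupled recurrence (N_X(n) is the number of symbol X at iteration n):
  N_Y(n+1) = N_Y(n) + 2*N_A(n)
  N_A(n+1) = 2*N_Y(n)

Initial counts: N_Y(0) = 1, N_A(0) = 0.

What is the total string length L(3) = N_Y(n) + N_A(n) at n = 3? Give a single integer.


Answer: 19

Derivation:
Step 0: N_Y=1, N_A=0, L=1
Step 1: N_Y=1, N_A=2, L=3
Step 2: N_Y=5, N_A=2, L=7
Step 3: N_Y=9, N_A=10, L=19


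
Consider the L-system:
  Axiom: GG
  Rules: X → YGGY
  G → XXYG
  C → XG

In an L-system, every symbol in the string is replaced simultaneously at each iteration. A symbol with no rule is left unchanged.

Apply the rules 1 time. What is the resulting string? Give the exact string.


Step 0: GG
Step 1: XXYGXXYG

Answer: XXYGXXYG


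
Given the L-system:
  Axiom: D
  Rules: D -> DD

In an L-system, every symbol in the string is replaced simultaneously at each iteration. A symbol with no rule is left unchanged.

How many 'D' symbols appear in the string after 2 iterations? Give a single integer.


Step 0: D  (1 'D')
Step 1: DD  (2 'D')
Step 2: DDDD  (4 'D')

Answer: 4


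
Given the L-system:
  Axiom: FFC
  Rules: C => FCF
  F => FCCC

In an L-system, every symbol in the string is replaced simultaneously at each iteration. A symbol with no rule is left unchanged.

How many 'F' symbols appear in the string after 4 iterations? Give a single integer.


Answer: 202

Derivation:
Step 0: FFC  (2 'F')
Step 1: FCCCFCCCFCF  (4 'F')
Step 2: FCCCFCFFCFFCFFCCCFCFFCFFCFFCCCFCFFCCC  (18 'F')
Step 3: FCCCFCFFCFFCFFCCCFCFFCCCFCCCFCFFCCCFCCCFCFFCCCFCCCFCFFCFFCFFCCCFCFFCCCFCCCFCFFCCCFCCCFCFFCCCFCCCFCFFCFFCFFCCCFCFFCCCFCCCFCFFCFFCF  (56 'F')
Step 4: FCCCFCFFCFFCFFCCCFCFFCCCFCCCFCFFCCCFCCCFCFFCCCFCCCFCFFCFFCFFCCCFCFFCCCFCCCFCFFCFFCFFCCCFCFFCFFCFFCCCFCFFCCCFCCCFCFFCFFCFFCCCFCFFCFFCFFCCCFCFFCCCFCCCFCFFCFFCFFCCCFCFFCFFCFFCCCFCFFCCCFCCCFCFFCCCFCCCFCFFCCCFCCCFCFFCFFCFFCCCFCFFCCCFCCCFCFFCFFCFFCCCFCFFCFFCFFCCCFCFFCCCFCCCFCFFCFFCFFCCCFCFFCFFCFFCCCFCFFCCCFCCCFCFFCFFCFFCCCFCFFCFFCFFCCCFCFFCCCFCCCFCFFCCCFCCCFCFFCCCFCCCFCFFCFFCFFCCCFCFFCCCFCCCFCFFCFFCFFCCCFCFFCFFCFFCCCFCFFCCCFCCCFCFFCCCFCCCFCFFCCC  (202 'F')


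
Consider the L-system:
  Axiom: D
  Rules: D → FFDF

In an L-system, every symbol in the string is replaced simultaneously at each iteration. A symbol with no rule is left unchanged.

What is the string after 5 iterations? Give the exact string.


Answer: FFFFFFFFFFDFFFFF

Derivation:
Step 0: D
Step 1: FFDF
Step 2: FFFFDFF
Step 3: FFFFFFDFFF
Step 4: FFFFFFFFDFFFF
Step 5: FFFFFFFFFFDFFFFF


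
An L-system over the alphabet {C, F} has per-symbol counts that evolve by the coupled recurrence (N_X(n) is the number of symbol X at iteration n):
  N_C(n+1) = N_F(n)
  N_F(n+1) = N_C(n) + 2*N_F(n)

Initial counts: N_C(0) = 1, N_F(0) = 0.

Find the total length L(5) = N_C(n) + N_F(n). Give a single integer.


Answer: 41

Derivation:
Step 0: N_C=1, N_F=0, L=1
Step 1: N_C=0, N_F=1, L=1
Step 2: N_C=1, N_F=2, L=3
Step 3: N_C=2, N_F=5, L=7
Step 4: N_C=5, N_F=12, L=17
Step 5: N_C=12, N_F=29, L=41


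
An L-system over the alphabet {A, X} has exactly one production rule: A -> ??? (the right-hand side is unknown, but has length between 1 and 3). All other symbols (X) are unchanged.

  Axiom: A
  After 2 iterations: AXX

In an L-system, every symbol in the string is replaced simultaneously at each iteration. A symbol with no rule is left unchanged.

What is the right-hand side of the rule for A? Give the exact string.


Trying A -> AX:
  Step 0: A
  Step 1: AX
  Step 2: AXX
Matches the given result.

Answer: AX


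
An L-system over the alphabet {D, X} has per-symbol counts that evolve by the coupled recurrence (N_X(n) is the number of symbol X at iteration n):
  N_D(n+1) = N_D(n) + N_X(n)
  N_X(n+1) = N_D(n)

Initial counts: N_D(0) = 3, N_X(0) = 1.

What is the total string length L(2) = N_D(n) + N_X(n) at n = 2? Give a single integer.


Answer: 11

Derivation:
Step 0: N_D=3, N_X=1, L=4
Step 1: N_D=4, N_X=3, L=7
Step 2: N_D=7, N_X=4, L=11


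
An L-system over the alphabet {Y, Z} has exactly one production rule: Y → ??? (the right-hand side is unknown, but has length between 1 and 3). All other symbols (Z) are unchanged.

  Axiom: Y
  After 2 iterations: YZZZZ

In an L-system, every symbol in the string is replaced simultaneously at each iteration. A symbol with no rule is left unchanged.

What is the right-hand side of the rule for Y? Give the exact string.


Answer: YZZ

Derivation:
Trying Y → YZZ:
  Step 0: Y
  Step 1: YZZ
  Step 2: YZZZZ
Matches the given result.


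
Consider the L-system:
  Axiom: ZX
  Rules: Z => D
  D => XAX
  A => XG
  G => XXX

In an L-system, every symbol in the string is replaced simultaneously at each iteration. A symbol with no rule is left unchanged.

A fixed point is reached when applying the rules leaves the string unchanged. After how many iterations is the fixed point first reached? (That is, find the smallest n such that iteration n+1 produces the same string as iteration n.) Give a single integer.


Answer: 4

Derivation:
Step 0: ZX
Step 1: DX
Step 2: XAXX
Step 3: XXGXX
Step 4: XXXXXXX
Step 5: XXXXXXX  (unchanged — fixed point at step 4)


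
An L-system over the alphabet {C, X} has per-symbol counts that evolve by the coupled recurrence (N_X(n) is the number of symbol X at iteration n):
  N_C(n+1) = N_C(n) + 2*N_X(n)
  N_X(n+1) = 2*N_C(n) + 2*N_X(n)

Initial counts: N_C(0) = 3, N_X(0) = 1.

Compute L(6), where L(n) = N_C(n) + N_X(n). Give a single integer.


Answer: 7547

Derivation:
Step 0: N_C=3, N_X=1, L=4
Step 1: N_C=5, N_X=8, L=13
Step 2: N_C=21, N_X=26, L=47
Step 3: N_C=73, N_X=94, L=167
Step 4: N_C=261, N_X=334, L=595
Step 5: N_C=929, N_X=1190, L=2119
Step 6: N_C=3309, N_X=4238, L=7547


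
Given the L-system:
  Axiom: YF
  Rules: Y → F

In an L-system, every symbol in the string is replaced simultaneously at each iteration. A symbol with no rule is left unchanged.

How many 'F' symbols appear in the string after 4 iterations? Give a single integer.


Answer: 2

Derivation:
Step 0: YF  (1 'F')
Step 1: FF  (2 'F')
Step 2: FF  (2 'F')
Step 3: FF  (2 'F')
Step 4: FF  (2 'F')


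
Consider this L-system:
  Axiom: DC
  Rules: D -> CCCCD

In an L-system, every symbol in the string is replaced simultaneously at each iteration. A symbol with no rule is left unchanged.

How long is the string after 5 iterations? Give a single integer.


Answer: 22

Derivation:
Step 0: length = 2
Step 1: length = 6
Step 2: length = 10
Step 3: length = 14
Step 4: length = 18
Step 5: length = 22


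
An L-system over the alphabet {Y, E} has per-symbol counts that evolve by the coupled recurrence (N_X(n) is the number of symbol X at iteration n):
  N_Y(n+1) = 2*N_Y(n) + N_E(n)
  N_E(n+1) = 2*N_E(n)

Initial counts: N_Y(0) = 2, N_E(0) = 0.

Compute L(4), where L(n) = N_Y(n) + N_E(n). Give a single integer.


Step 0: N_Y=2, N_E=0, L=2
Step 1: N_Y=4, N_E=0, L=4
Step 2: N_Y=8, N_E=0, L=8
Step 3: N_Y=16, N_E=0, L=16
Step 4: N_Y=32, N_E=0, L=32

Answer: 32


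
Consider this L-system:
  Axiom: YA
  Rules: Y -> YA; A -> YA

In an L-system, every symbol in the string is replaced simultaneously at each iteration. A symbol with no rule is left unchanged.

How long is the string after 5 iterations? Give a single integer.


Step 0: length = 2
Step 1: length = 4
Step 2: length = 8
Step 3: length = 16
Step 4: length = 32
Step 5: length = 64

Answer: 64


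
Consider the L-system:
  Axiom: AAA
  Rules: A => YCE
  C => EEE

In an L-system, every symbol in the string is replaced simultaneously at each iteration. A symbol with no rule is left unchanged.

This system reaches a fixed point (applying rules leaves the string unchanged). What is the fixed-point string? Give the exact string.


Step 0: AAA
Step 1: YCEYCEYCE
Step 2: YEEEEYEEEEYEEEE
Step 3: YEEEEYEEEEYEEEE  (unchanged — fixed point at step 2)

Answer: YEEEEYEEEEYEEEE


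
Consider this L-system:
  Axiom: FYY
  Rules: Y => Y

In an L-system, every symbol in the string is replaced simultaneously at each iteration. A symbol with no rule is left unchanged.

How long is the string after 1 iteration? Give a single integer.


Answer: 3

Derivation:
Step 0: length = 3
Step 1: length = 3


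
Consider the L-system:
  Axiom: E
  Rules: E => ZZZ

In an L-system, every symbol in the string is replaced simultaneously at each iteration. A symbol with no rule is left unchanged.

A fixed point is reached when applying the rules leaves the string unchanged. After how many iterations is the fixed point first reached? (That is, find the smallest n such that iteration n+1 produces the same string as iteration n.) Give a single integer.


Answer: 1

Derivation:
Step 0: E
Step 1: ZZZ
Step 2: ZZZ  (unchanged — fixed point at step 1)


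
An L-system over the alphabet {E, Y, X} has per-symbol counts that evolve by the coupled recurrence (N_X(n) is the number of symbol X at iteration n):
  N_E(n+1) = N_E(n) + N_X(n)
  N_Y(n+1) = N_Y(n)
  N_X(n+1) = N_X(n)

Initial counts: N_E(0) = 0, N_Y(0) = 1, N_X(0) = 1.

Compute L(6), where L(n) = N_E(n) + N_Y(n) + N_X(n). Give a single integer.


Answer: 8

Derivation:
Step 0: N_E=0, N_Y=1, N_X=1, L=2
Step 1: N_E=1, N_Y=1, N_X=1, L=3
Step 2: N_E=2, N_Y=1, N_X=1, L=4
Step 3: N_E=3, N_Y=1, N_X=1, L=5
Step 4: N_E=4, N_Y=1, N_X=1, L=6
Step 5: N_E=5, N_Y=1, N_X=1, L=7
Step 6: N_E=6, N_Y=1, N_X=1, L=8


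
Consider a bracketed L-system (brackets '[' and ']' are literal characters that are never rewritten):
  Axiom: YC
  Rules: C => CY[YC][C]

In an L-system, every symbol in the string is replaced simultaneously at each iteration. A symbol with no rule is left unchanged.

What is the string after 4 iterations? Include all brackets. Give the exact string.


Step 0: YC
Step 1: YCY[YC][C]
Step 2: YCY[YC][C]Y[YCY[YC][C]][CY[YC][C]]
Step 3: YCY[YC][C]Y[YCY[YC][C]][CY[YC][C]]Y[YCY[YC][C]Y[YCY[YC][C]][CY[YC][C]]][CY[YC][C]Y[YCY[YC][C]][CY[YC][C]]]
Step 4: YCY[YC][C]Y[YCY[YC][C]][CY[YC][C]]Y[YCY[YC][C]Y[YCY[YC][C]][CY[YC][C]]][CY[YC][C]Y[YCY[YC][C]][CY[YC][C]]]Y[YCY[YC][C]Y[YCY[YC][C]][CY[YC][C]]Y[YCY[YC][C]Y[YCY[YC][C]][CY[YC][C]]][CY[YC][C]Y[YCY[YC][C]][CY[YC][C]]]][CY[YC][C]Y[YCY[YC][C]][CY[YC][C]]Y[YCY[YC][C]Y[YCY[YC][C]][CY[YC][C]]][CY[YC][C]Y[YCY[YC][C]][CY[YC][C]]]]

Answer: YCY[YC][C]Y[YCY[YC][C]][CY[YC][C]]Y[YCY[YC][C]Y[YCY[YC][C]][CY[YC][C]]][CY[YC][C]Y[YCY[YC][C]][CY[YC][C]]]Y[YCY[YC][C]Y[YCY[YC][C]][CY[YC][C]]Y[YCY[YC][C]Y[YCY[YC][C]][CY[YC][C]]][CY[YC][C]Y[YCY[YC][C]][CY[YC][C]]]][CY[YC][C]Y[YCY[YC][C]][CY[YC][C]]Y[YCY[YC][C]Y[YCY[YC][C]][CY[YC][C]]][CY[YC][C]Y[YCY[YC][C]][CY[YC][C]]]]


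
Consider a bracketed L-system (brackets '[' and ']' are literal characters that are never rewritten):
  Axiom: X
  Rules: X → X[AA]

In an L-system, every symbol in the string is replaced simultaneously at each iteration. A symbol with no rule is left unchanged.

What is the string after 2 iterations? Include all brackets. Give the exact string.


Step 0: X
Step 1: X[AA]
Step 2: X[AA][AA]

Answer: X[AA][AA]


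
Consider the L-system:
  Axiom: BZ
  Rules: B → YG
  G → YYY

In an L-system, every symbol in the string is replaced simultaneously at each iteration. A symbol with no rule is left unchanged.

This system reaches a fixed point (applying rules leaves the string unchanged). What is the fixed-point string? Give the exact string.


Answer: YYYYZ

Derivation:
Step 0: BZ
Step 1: YGZ
Step 2: YYYYZ
Step 3: YYYYZ  (unchanged — fixed point at step 2)


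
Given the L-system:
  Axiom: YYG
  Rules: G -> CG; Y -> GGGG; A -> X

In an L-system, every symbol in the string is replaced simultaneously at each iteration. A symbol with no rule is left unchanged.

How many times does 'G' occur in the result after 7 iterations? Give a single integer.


Step 0: YYG  (1 'G')
Step 1: GGGGGGGGCG  (9 'G')
Step 2: CGCGCGCGCGCGCGCGCCG  (9 'G')
Step 3: CCGCCGCCGCCGCCGCCGCCGCCGCCCG  (9 'G')
Step 4: CCCGCCCGCCCGCCCGCCCGCCCGCCCGCCCGCCCCG  (9 'G')
Step 5: CCCCGCCCCGCCCCGCCCCGCCCCGCCCCGCCCCGCCCCGCCCCCG  (9 'G')
Step 6: CCCCCGCCCCCGCCCCCGCCCCCGCCCCCGCCCCCGCCCCCGCCCCCGCCCCCCG  (9 'G')
Step 7: CCCCCCGCCCCCCGCCCCCCGCCCCCCGCCCCCCGCCCCCCGCCCCCCGCCCCCCGCCCCCCCG  (9 'G')

Answer: 9


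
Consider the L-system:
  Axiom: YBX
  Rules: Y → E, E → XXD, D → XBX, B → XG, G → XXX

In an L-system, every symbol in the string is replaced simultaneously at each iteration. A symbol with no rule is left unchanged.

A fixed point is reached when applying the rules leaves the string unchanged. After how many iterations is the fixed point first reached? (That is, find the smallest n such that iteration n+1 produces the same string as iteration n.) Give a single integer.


Answer: 5

Derivation:
Step 0: YBX
Step 1: EXGX
Step 2: XXDXXXXX
Step 3: XXXBXXXXXX
Step 4: XXXXGXXXXXX
Step 5: XXXXXXXXXXXXX
Step 6: XXXXXXXXXXXXX  (unchanged — fixed point at step 5)


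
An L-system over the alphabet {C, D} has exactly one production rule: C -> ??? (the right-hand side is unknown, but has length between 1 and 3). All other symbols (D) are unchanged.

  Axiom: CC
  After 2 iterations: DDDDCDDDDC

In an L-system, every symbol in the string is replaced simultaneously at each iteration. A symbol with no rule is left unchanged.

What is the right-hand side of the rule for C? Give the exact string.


Answer: DDC

Derivation:
Trying C -> DDC:
  Step 0: CC
  Step 1: DDCDDC
  Step 2: DDDDCDDDDC
Matches the given result.


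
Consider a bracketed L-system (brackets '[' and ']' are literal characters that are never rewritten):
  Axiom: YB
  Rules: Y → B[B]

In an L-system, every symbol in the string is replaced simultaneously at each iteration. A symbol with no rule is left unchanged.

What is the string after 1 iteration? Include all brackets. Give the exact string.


Answer: B[B]B

Derivation:
Step 0: YB
Step 1: B[B]B


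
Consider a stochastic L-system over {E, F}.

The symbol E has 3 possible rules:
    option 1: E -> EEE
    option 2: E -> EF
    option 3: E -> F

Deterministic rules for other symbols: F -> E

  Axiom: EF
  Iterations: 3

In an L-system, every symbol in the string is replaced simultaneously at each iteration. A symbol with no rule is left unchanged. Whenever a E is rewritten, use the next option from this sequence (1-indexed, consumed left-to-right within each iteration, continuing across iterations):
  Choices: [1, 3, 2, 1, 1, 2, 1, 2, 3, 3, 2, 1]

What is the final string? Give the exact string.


Step 0: EF
Step 1: EEEE  (used choices [1])
Step 2: FEFEEEEEE  (used choices [3, 2, 1, 1])
Step 3: EEFEEEEEFFFEFEEE  (used choices [2, 1, 2, 3, 3, 2, 1])

Answer: EEFEEEEEFFFEFEEE
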